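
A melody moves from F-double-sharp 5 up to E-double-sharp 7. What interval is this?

major fourteenth

F to E spans seven letter names (F-G-A-B-C-D-E), plus an octave — that makes it a fourteenth of some quality.
Counting semitones, F##5→E##7 is 23, which is the major fourteenth.
(Equivalently, a compound major seventh: a major seventh plus an octave.)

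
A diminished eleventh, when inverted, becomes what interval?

augmented fifth

First reduce the compound diminished eleventh to its simple form, a diminished fourth.
Inverted interval numbers add to nine, so a fourth pairs with a fifth (4 + 5 = 9).
Quality inverts too: diminished becomes augmented. That makes the inversion an augmented fifth.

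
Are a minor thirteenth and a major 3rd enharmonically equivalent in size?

No

20 semitones (minor thirteenth) vs 4 semitones (major third): not equal.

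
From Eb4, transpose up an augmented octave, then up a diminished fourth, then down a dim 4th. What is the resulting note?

An augmented octave up from Eb4 is E5.
Up a diminished fourth from E5: Ab5 (4 semitones up).
A diminished fourth down from Ab5 is E5.

E5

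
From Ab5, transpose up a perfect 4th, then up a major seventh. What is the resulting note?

C7

Ab5 up a perfect fourth → Db6 (5 semitones).
Up a major seventh from Db6: C7 (11 semitones up).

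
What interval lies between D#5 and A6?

diminished twelfth

D to A spans five letter names (D-E-F-G-A), plus an octave: a twelfth.
A perfect twelfth would be 19 semitones; D#5 to A6 is 18, one semitone narrower, so the interval is diminished.
(Equivalently, a compound diminished fifth: a diminished fifth plus an octave.)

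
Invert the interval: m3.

major 6th

Inverted interval numbers add to nine, so a third pairs with a sixth (3 + 6 = 9).
And minor becomes major under inversion, so we get a major sixth.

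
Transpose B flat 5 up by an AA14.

Counting seven letter names plus an octave up from B lands on A.
A doubly augmented fourteenth spans 25 semitones, so from Bb5 the target pitch is A##7.

A double-sharp 7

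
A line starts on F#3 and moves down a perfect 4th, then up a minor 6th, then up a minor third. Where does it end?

C4

F#3 down a perfect fourth → C#3 (5 semitones).
Up a minor sixth from C#3: A3 (8 semitones up).
A3 up a minor third → C4 (3 semitones).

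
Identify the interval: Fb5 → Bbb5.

F to B spans four letter names (F-G-A-B) — that makes it a fourth of some quality.
Fb5 to Bbb5 is 5 semitones, matching the perfect fourth exactly, so the quality is perfect.

perfect fourth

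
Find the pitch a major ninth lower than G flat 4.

Two letters down from G (plus an octave) reaches F.
A major ninth is 14 semitones; 14 semitones down from Gb4 gives Fb3.

F flat 3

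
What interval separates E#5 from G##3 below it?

Descending from E#5 to G##3 is the same interval as ascending G##3 to E#5.
G to E spans six letter names (G-A-B-C-D-E), plus an octave — that makes it a thirteenth of some quality.
At 20 semitones, G##3→E#5 falls one short of a major thirteenth: minor.
(Equivalently, a compound minor sixth: a minor sixth plus an octave.)

minor thirteenth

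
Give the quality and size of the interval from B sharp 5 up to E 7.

B to E spans four letter names (B-C-D-E), plus an octave — that makes it an eleventh of some quality.
A perfect eleventh would be 17 semitones; B#5 to E7 is 16, one semitone narrower, so the interval is diminished.
(Equivalently, a compound diminished fourth: a diminished fourth plus an octave.)

diminished eleventh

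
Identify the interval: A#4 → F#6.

A to F spans six letter names (A-B-C-D-E-F), plus an octave: a thirteenth.
A#4 to F#6 is 20 semitones, a half step short of the major thirteenth (21), so this is minor.
(Equivalently, a compound minor sixth: a minor sixth plus an octave.)

minor thirteenth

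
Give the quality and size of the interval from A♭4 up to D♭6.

perfect eleventh

A to D spans four letter names (A-B-C-D), plus an octave, so the interval is some kind of eleventh.
Ab4 to Db6 is 17 semitones, matching the perfect eleventh exactly, so the quality is perfect.
(Equivalently, a compound perfect fourth: a perfect fourth plus an octave.)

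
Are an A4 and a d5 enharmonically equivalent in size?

Yes

An augmented fourth spans 6 semitones, and a diminished fifth also spans 6 semitones — they're enharmonic.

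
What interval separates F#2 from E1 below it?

major ninth

Descending from F#2 to E1 is the same interval as ascending E1 to F#2.
E to F spans two letter names (E-F), plus an octave: a ninth.
E1 to F#2 is 14 semitones, matching the major ninth exactly, so the quality is major.
(Equivalently, a compound major second: a major second plus an octave.)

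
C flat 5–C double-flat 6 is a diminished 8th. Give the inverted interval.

The rule of nine gives the new number: 9 − 8 = 1, so an octave becomes a unison.
The quality also flips — diminished becomes augmented — giving an augmented unison.

A1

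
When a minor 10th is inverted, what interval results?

First reduce the compound minor tenth to its simple form, a minor third.
Interval numbers invert to sum to nine: 3 + 6 = 9, so a third inverts to a sixth.
Quality inverts too: minor becomes major. That makes the inversion a major sixth.

major sixth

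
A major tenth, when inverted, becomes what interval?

m6

First reduce the compound major tenth to its simple form, a major third.
Interval numbers invert to sum to nine: 3 + 6 = 9, so a third inverts to a sixth.
And major becomes minor under inversion, so we get a minor sixth.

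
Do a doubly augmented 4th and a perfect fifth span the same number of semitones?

Both span 7 semitones: a doubly augmented fourth and a perfect fifth are the same chromatic distance.

Yes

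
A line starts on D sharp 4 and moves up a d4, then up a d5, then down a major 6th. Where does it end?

F flat 4

A diminished fourth up from D#4 is G4.
G4 up a diminished fifth → Db5 (6 semitones).
A major sixth down from Db5 is Fb4.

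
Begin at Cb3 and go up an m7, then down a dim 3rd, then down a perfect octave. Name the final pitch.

G2

Cb3 up a minor seventh → Bbb3 (10 semitones).
A diminished third down from Bbb3 is G3.
A perfect octave down from G3 is G2.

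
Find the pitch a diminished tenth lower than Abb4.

F3

Three letters down from A (plus an octave) reaches F.
Moving 14 semitones down from Abb4 (the size of a diminished tenth) reaches F3.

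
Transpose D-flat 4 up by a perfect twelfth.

A-flat 5

Five letters up from D (plus an octave) reaches A.
A perfect twelfth is 19 semitones; 19 semitones up from Db4 gives Ab5.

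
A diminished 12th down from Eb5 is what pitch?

The twelfth's letter: E down five letter names plus an octave → A.
A diminished twelfth is 18 semitones; 18 semitones down from Eb5 gives A3.

A3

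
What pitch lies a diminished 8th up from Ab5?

Abb6

An octave keeps the letter name A, an octave up from A.
A diminished octave is 11 semitones; 11 semitones up from Ab5 gives Abb6.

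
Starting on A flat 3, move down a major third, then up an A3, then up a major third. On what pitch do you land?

A major third down from Ab3 is Fb3.
Fb3 up an augmented third → A3 (5 semitones).
A major third up from A3 is C#4.

C sharp 4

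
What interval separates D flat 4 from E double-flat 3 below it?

major seventh

Descending from Db4 to Ebb3 is the same interval as ascending Ebb3 to Db4.
E to D spans seven letter names (E-F-G-A-B-C-D): a seventh.
Ebb3 to Db4 is 11 semitones, matching the major seventh exactly, so the quality is major.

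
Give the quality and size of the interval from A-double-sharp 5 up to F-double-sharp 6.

minor sixth

A to F spans six letter names (A-B-C-D-E-F): a sixth.
A##5 to F##6 is 8 semitones, a half step short of the major sixth (9), so this is minor.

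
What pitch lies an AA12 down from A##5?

Counting five letter names plus an octave down from A lands on D.
A doubly augmented twelfth spans 21 semitones, so from A##5 the target pitch is D4.

D4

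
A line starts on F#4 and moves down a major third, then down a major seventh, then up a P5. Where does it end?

Bb3

A major third down from F#4 is D4.
D4 down a major seventh → Eb3 (11 semitones).
Eb3 up a perfect fifth → Bb3 (7 semitones).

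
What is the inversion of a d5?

The rule of nine gives the new number: 9 − 5 = 4, so a fifth becomes a fourth.
And diminished becomes augmented under inversion, so we get an augmented fourth.

augmented fourth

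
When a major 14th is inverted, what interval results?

First reduce the compound major fourteenth to its simple form, a major seventh.
The rule of nine gives the new number: 9 − 7 = 2, so a seventh becomes a second.
The quality also flips — major becomes minor — giving a minor second.

minor second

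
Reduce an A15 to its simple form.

Each octave removed subtracts seven from the number: 15 − 7 = 8.
So an augmented fifteenth is an octave plus an augmented octave. The quality is unchanged.

augmented octave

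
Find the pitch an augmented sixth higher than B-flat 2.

Six letter names up from B: G.
Moving 10 semitones up from Bb2 (the size of an augmented sixth) reaches G#3.

G-sharp 3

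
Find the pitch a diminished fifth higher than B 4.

Five letter names up from B: F.
Moving 6 semitones up from B4 (the size of a diminished fifth) reaches F5.

F 5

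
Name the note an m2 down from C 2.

Two letter names down from C: B.
Moving 1 semitone down from C2 (the size of a minor second) reaches B1.

B 1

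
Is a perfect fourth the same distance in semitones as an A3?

Yes

A perfect fourth spans 5 semitones, and an augmented third also spans 5 semitones — they're enharmonic.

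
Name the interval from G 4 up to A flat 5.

G to A spans two letter names (G-A), plus an octave: a ninth.
A major ninth would be 14 semitones, but G4 to Ab5 is 13 — one semitone narrower, making it a minor ninth.
(Equivalently, a compound minor second: a minor second plus an octave.)

minor ninth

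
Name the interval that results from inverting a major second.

Inverted interval numbers add to nine, so a second pairs with a seventh (2 + 7 = 9).
And major becomes minor under inversion, so we get a minor seventh.

minor seventh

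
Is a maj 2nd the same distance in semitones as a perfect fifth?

No

A major second spans 2 semitones; a perfect fifth spans 7 semitones. They differ by 5.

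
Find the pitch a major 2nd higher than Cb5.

Db5

Counting two letter names up from C lands on D.
A major second spans 2 semitones, so from Cb5 the target pitch is Db5.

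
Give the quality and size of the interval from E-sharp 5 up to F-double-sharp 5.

major 2nd

E to F spans two letter names (E-F), so the interval is some kind of second.
The major second spans 2 semitones, and E#5 to F##5 is exactly 2 semitones — so this is a major second.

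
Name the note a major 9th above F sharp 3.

Two letters up from F (plus an octave) reaches G.
A major ninth spans 14 semitones, so from F#3 the target pitch is G#4.

G sharp 4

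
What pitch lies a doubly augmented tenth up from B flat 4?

D double-sharp 6

Counting three letter names plus an octave up from B lands on D.
Moving 18 semitones up from Bb4 (the size of a doubly augmented tenth) reaches D##6.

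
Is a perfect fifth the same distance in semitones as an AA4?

A perfect fifth = 7 semitones = a doubly augmented fourth; enharmonically equal.

Yes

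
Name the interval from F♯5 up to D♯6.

M6

F to D spans six letter names (F-G-A-B-C-D), so the interval is some kind of sixth.
The major sixth spans 9 semitones, and F#5 to D#6 is exactly 9 semitones — so this is a major sixth.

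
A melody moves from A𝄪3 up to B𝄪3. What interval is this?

M2

A to B spans two letter names (A-B) — that makes it a second of some quality.
The major second spans 2 semitones, and A##3 to B##3 is exactly 2 semitones — so this is a major second.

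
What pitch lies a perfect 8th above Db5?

Db6

An octave keeps the letter name D, an octave up from D.
A perfect octave spans 12 semitones, so from Db5 the target pitch is Db6.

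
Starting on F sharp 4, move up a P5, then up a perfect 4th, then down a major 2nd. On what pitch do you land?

F#4 up a perfect fifth → C#5 (7 semitones).
A perfect fourth up from C#5 is F#5.
F#5 down a major second → E5 (2 semitones).

E 5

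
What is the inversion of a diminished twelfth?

augmented 4th

First reduce the compound diminished twelfth to its simple form, a diminished fifth.
Inverted interval numbers add to nine, so a fifth pairs with a fourth (5 + 4 = 9).
And diminished becomes augmented under inversion, so we get an augmented fourth.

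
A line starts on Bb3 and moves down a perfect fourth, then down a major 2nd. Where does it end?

Eb3

Down a perfect fourth from Bb3: F3 (5 semitones down).
F3 down a major second → Eb3 (2 semitones).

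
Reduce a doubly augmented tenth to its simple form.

Each octave removed subtracts seven from the number: 10 − 7 = 3.
So a doubly augmented tenth is an octave plus a doubly augmented third. The quality is unchanged.

AA3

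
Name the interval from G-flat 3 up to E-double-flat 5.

minor thirteenth

G to E spans six letter names (G-A-B-C-D-E), plus an octave, so the interval is some kind of thirteenth.
At 20 semitones, Gb3→Ebb5 falls one short of a major thirteenth: minor.
(Equivalently, a compound minor sixth: a minor sixth plus an octave.)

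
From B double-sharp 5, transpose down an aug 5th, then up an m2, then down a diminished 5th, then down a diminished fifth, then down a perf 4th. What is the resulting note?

B double-sharp 3

An augmented fifth down from B##5 is E#5.
A minor second up from E#5 is F#5.
Down a diminished fifth from F#5: B#4 (6 semitones down).
B#4 down a diminished fifth → E##4 (6 semitones).
Down a perfect fourth from E##4: B##3 (5 semitones down).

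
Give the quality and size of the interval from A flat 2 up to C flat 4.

m10

A to C spans three letter names (A-B-C), plus an octave, so the interval is some kind of tenth.
At 15 semitones, Ab2→Cb4 falls one short of a major tenth: minor.
(Equivalently, a compound minor third: a minor third plus an octave.)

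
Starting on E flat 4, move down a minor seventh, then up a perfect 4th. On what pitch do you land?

Eb4 down a minor seventh → F3 (10 semitones).
F3 up a perfect fourth → Bb3 (5 semitones).

B flat 3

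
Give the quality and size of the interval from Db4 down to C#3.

diminished ninth

Descending from Db4 to C#3 is the same interval as ascending C#3 to Db4.
C to D spans two letter names (C-D), plus an octave: a ninth.
The major ninth is 14 semitones; here we have 12, two semitones narrower: diminished.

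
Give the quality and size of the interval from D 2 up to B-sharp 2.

D to B spans six letter names (D-E-F-G-A-B), so the interval is some kind of sixth.
The major sixth is 9 semitones; here we have 10, one semitone wider: augmented.

augmented sixth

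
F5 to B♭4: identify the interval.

Descending from F5 to Bb4 is the same interval as ascending Bb4 to F5.
B to F spans five letter names (B-C-D-E-F): a fifth.
The perfect fifth spans 7 semitones, and Bb4 to F5 is exactly 7 semitones — so this is a perfect fifth.

perfect 5th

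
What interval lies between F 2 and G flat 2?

F to G spans two letter names (F-G), so the interval is some kind of second.
A major second would be 2 semitones, but F2 to Gb2 is 1 — one semitone narrower, making it a minor second.

minor 2nd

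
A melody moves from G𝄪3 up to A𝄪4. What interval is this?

major ninth

G to A spans two letter names (G-A), plus an octave, so the interval is some kind of ninth.
Counting semitones, G##3→A##4 is 14, which is the major ninth.
(Equivalently, a compound major second: a major second plus an octave.)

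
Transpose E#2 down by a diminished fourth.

Four letter names down from E: B.
Moving 4 semitones down from E#2 (the size of a diminished fourth) reaches B##1.

B##1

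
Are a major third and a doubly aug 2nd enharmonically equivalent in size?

A major third spans 4 semitones, and a doubly augmented second also spans 4 semitones — they're enharmonic.

Yes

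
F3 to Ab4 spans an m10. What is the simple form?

Subtracting seven from the interval number removes an octave: 10 − 7 = 3.
That makes a minor tenth a compound minor third — an octave plus a minor third.

minor 3rd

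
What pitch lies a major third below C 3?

The third takes the letter from C down to A.
A major third is 4 semitones; 4 semitones down from C3 gives Ab2.

A-flat 2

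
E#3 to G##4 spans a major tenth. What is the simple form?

M3

Subtracting seven from the interval number removes an octave: 10 − 7 = 3.
That makes a major tenth a compound major third — an octave plus a major third.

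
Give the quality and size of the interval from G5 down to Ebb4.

Descending from G5 to Ebb4 is the same interval as ascending Ebb4 to G5.
E to G spans three letter names (E-F-G), plus an octave: a tenth.
A major tenth would be 16 semitones; Ebb4 to G5 is 17, one semitone wider, so the interval is augmented.
(Equivalently, a compound augmented third: an augmented third plus an octave.)

A10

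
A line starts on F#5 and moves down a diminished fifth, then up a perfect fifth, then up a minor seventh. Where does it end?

E#6

F#5 down a diminished fifth → B#4 (6 semitones).
A perfect fifth up from B#4 is F##5.
F##5 up a minor seventh → E#6 (10 semitones).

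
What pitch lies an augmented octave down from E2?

The letter stays E (same as the start), shifted an octave down.
An augmented octave spans 13 semitones, so from E2 the target pitch is Eb1.

Eb1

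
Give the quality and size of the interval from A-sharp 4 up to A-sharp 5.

A to A is the same letter name, plus an octave, so the interval is some kind of octave.
A#4 to A#5 is 12 semitones, matching the perfect octave exactly, so the quality is perfect.

perfect octave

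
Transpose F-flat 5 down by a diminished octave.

An octave keeps the letter name F, an octave down from F.
Moving 11 semitones down from Fb5 (the size of a diminished octave) reaches F4.

F 4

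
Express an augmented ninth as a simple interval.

Each octave removed subtracts seven from the number: 9 − 7 = 2.
That makes an augmented ninth a compound augmented second — an octave plus an augmented second.

augmented second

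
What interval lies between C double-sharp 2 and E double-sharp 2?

C to E spans three letter names (C-D-E): a third.
C##2 to E##2 is 4 semitones, matching the major third exactly, so the quality is major.

major third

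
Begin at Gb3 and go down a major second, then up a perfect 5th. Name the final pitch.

Gb3 down a major second → Fb3 (2 semitones).
Fb3 up a perfect fifth → Cb4 (7 semitones).

Cb4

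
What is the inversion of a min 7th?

Interval numbers invert to sum to nine: 7 + 2 = 9, so a seventh inverts to a second.
And minor becomes major under inversion, so we get a major second.

major 2nd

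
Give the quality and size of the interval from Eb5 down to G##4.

dd6

Descending from Eb5 to G##4 is the same interval as ascending G##4 to Eb5.
G to E spans six letter names (G-A-B-C-D-E) — that makes it a sixth of some quality.
G##4 to Eb5 spans 6 semitones — three semitones narrower than the major sixth (9) — giving a doubly diminished sixth.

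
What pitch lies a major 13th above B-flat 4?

The thirteenth's letter: B up six letter names plus an octave → G.
A major thirteenth spans 21 semitones, so from Bb4 the target pitch is G6.

G 6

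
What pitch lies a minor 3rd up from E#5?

The third takes the letter from E up to G.
A minor third is 3 semitones; 3 semitones up from E#5 gives G#5.

G#5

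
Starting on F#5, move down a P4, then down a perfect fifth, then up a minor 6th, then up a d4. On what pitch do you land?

Gb5

F#5 down a perfect fourth → C#5 (5 semitones).
Down a perfect fifth from C#5: F#4 (7 semitones down).
F#4 up a minor sixth → D5 (8 semitones).
D5 up a diminished fourth → Gb5 (4 semitones).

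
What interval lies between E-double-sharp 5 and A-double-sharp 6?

P11

E to A spans four letter names (E-F-G-A), plus an octave, so the interval is some kind of eleventh.
Counting semitones, E##5→A##6 is 17, which is the perfect eleventh.
(Equivalently, a compound perfect fourth: a perfect fourth plus an octave.)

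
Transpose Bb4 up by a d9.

Counting two letter names plus an octave up from B lands on C.
A diminished ninth spans 12 semitones, so from Bb4 the target pitch is Cbb6.

Cbb6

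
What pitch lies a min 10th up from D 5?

Counting three letter names plus an octave up from D lands on F.
A minor tenth is 15 semitones; 15 semitones up from D5 gives F6.

F 6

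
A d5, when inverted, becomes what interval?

A4

The rule of nine gives the new number: 9 − 5 = 4, so a fifth becomes a fourth.
And diminished becomes augmented under inversion, so we get an augmented fourth.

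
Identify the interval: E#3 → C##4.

major sixth

E to C spans six letter names (E-F-G-A-B-C): a sixth.
Counting semitones, E#3→C##4 is 9, which is the major sixth.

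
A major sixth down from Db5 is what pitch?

The sixth takes the letter from D down to F.
Moving 9 semitones down from Db5 (the size of a major sixth) reaches Fb4.

Fb4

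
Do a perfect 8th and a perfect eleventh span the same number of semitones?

12 semitones (perfect octave) vs 17 semitones (perfect eleventh): not equal.

No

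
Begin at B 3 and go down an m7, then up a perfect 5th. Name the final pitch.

Down a minor seventh from B3: C#3 (10 semitones down).
Up a perfect fifth from C#3: G#3 (7 semitones up).

G sharp 3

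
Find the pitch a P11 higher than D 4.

Counting four letter names plus an octave up from D lands on G.
A perfect eleventh spans 17 semitones, so from D4 the target pitch is G5.

G 5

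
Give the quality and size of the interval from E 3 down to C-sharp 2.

minor 10th

Descending from E3 to C#2 is the same interval as ascending C#2 to E3.
C to E spans three letter names (C-D-E), plus an octave — that makes it a tenth of some quality.
A major tenth would be 16 semitones, but C#2 to E3 is 15 — one semitone narrower, making it a minor tenth.
(Equivalently, a compound minor third: a minor third plus an octave.)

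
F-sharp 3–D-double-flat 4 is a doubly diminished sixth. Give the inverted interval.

AA3

Inverted interval numbers add to nine, so a sixth pairs with a third (6 + 3 = 9).
The quality also flips — doubly diminished becomes doubly augmented — giving a doubly augmented third.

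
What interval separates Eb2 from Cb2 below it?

major third

Descending from Eb2 to Cb2 is the same interval as ascending Cb2 to Eb2.
C to E spans three letter names (C-D-E): a third.
Counting semitones, Cb2→Eb2 is 4, which is the major third.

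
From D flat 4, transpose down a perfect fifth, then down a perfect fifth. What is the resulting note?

A perfect fifth down from Db4 is Gb3.
Gb3 down a perfect fifth → Cb3 (7 semitones).

C flat 3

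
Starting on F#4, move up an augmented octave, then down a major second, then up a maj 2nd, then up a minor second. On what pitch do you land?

G#5

F#4 up an augmented octave → F##5 (13 semitones).
Down a major second from F##5: E#5 (2 semitones down).
E#5 up a major second → F##5 (2 semitones).
Up a minor second from F##5: G#5 (1 semitone up).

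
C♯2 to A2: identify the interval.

C to A spans six letter names (C-D-E-F-G-A), so the interval is some kind of sixth.
C#2 to A2 is 8 semitones, a half step short of the major sixth (9), so this is minor.

minor sixth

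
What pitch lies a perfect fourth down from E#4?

B#3

Counting four letter names down from E lands on B.
Moving 5 semitones down from E#4 (the size of a perfect fourth) reaches B#3.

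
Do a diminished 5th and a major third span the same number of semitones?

6 semitones (diminished fifth) vs 4 semitones (major third): not equal.

No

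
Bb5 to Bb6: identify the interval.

B to B is the same letter name, plus an octave: an octave.
Counting semitones, Bb5→Bb6 is 12, which is the perfect octave.

perfect 8th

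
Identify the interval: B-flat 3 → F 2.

Descending from Bb3 to F2 is the same interval as ascending F2 to Bb3.
F to B spans four letter names (F-G-A-B), plus an octave: an eleventh.
The perfect eleventh spans 17 semitones, and F2 to Bb3 is exactly 17 semitones — so this is a perfect eleventh.
(Equivalently, a compound perfect fourth: a perfect fourth plus an octave.)

perfect eleventh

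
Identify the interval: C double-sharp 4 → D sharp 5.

C to D spans two letter names (C-D), plus an octave: a ninth.
A major ninth would be 14 semitones, but C##4 to D#5 is 13 — one semitone narrower, making it a minor ninth.
(Equivalently, a compound minor second: a minor second plus an octave.)

minor 9th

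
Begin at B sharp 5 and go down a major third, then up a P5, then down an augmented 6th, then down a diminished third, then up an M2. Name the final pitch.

B#5 down a major third → G#5 (4 semitones).
Up a perfect fifth from G#5: D#6 (7 semitones up).
Down an augmented sixth from D#6: F5 (10 semitones down).
A diminished third down from F5 is D#5.
A major second up from D#5 is E#5.

E sharp 5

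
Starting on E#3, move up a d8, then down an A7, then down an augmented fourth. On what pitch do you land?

Up a diminished octave from E#3: E4 (11 semitones up).
Down an augmented seventh from E4: Fb3 (12 semitones down).
Fb3 down an augmented fourth → Cbb3 (6 semitones).

Cbb3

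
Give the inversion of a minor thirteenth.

major 3rd

First reduce the compound minor thirteenth to its simple form, a minor sixth.
Inverted interval numbers add to nine, so a sixth pairs with a third (6 + 3 = 9).
The quality also flips — minor becomes major — giving a major third.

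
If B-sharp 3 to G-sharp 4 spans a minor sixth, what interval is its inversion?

Interval numbers invert to sum to nine: 6 + 3 = 9, so a sixth inverts to a third.
And minor becomes major under inversion, so we get a major third.

major 3rd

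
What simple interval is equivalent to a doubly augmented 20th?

Take out 2 octaves (14 from the number): 20 − 14 = 6.
That makes a doubly augmented twentieth a compound doubly augmented sixth — 2 octaves plus a doubly augmented sixth.

AA6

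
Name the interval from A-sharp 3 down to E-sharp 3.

Descending from A#3 to E#3 is the same interval as ascending E#3 to A#3.
E to A spans four letter names (E-F-G-A) — that makes it a fourth of some quality.
Counting semitones, E#3→A#3 is 5, which is the perfect fourth.

perfect fourth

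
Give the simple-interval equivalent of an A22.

augmented octave

Subtracting seven from the interval number removes an octave: 22 − 14 = 8.
That makes an augmented twenty-second a compound augmented octave — 2 octaves plus an augmented octave.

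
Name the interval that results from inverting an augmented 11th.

First reduce the compound augmented eleventh to its simple form, an augmented fourth.
The rule of nine gives the new number: 9 − 4 = 5, so a fourth becomes a fifth.
Quality inverts too: augmented becomes diminished. That makes the inversion a diminished fifth.

diminished fifth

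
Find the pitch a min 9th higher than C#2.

The ninth's letter: C up two letter names plus an octave → D.
Moving 13 semitones up from C#2 (the size of a minor ninth) reaches D3.

D3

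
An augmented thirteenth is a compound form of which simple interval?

Each octave removed subtracts seven from the number: 13 − 7 = 6.
Quality carries through unchanged, so the simple form is an augmented sixth.

augmented sixth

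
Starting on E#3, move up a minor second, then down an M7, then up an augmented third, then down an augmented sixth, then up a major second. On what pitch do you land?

Up a minor second from E#3: F#3 (1 semitone up).
F#3 down a major seventh → G2 (11 semitones).
An augmented third up from G2 is B#2.
B#2 down an augmented sixth → D2 (10 semitones).
D2 up a major second → E2 (2 semitones).

E2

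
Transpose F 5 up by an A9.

Two letters up from F (plus an octave) reaches G.
An augmented ninth spans 15 semitones, so from F5 the target pitch is G#6.

G-sharp 6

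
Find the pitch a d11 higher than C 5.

F-flat 6

The eleventh's letter: C up four letter names plus an octave → F.
Moving 16 semitones up from C5 (the size of a diminished eleventh) reaches Fb6.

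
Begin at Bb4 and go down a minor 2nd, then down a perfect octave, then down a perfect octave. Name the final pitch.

A2

Down a minor second from Bb4: A4 (1 semitone down).
A perfect octave down from A4 is A3.
A3 down a perfect octave → A2 (12 semitones).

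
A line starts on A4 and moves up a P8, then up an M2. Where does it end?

B5

A perfect octave up from A4 is A5.
Up a major second from A5: B5 (2 semitones up).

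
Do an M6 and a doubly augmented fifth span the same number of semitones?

Both span 9 semitones: a major sixth and a doubly augmented fifth are the same chromatic distance.

Yes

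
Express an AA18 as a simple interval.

Each octave removed subtracts seven from the number: 18 − 14 = 4.
So a doubly augmented eighteenth is 2 octaves plus a doubly augmented fourth. The quality is unchanged.

AA4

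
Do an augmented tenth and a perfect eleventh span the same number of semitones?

An augmented tenth spans 17 semitones, and a perfect eleventh also spans 17 semitones — they're enharmonic.

Yes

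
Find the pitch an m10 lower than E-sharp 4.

Counting three letter names plus an octave down from E lands on C.
Moving 15 semitones down from E#4 (the size of a minor tenth) reaches C##3.

C-double-sharp 3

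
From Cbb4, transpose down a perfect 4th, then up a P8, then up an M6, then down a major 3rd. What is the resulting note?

Cbb5

Cbb4 down a perfect fourth → Gbb3 (5 semitones).
Up a perfect octave from Gbb3: Gbb4 (12 semitones up).
A major sixth up from Gbb4 is Ebb5.
Ebb5 down a major third → Cbb5 (4 semitones).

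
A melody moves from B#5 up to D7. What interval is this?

d10

B to D spans three letter names (B-C-D), plus an octave — that makes it a tenth of some quality.
The major tenth is 16 semitones; here we have 14, two semitones narrower: diminished.
(Equivalently, a compound diminished third: a diminished third plus an octave.)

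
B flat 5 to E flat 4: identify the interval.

P12

Descending from Bb5 to Eb4 is the same interval as ascending Eb4 to Bb5.
E to B spans five letter names (E-F-G-A-B), plus an octave: a twelfth.
Eb4 to Bb5 is 19 semitones, matching the perfect twelfth exactly, so the quality is perfect.
(Equivalently, a compound perfect fifth: a perfect fifth plus an octave.)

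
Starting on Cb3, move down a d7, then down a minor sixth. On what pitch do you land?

A diminished seventh down from Cb3 is D2.
Down a minor sixth from D2: F#1 (8 semitones down).

F#1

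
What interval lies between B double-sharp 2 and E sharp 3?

B to E spans four letter names (B-C-D-E), so the interval is some kind of fourth.
The perfect fourth is 5 semitones; here we have 4, one semitone narrower: diminished.

diminished fourth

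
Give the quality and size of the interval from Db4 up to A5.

D to A spans five letter names (D-E-F-G-A), plus an octave, so the interval is some kind of twelfth.
The perfect twelfth is 19 semitones; here we have 20, one semitone wider: augmented.
(Equivalently, a compound augmented fifth: an augmented fifth plus an octave.)

augmented twelfth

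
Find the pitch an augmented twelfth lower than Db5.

Gbb3

Counting five letter names plus an octave down from D lands on G.
An augmented twelfth spans 20 semitones, so from Db5 the target pitch is Gbb3.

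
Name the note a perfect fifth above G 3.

The fifth takes the letter from G up to D.
Moving 7 semitones up from G3 (the size of a perfect fifth) reaches D4.

D 4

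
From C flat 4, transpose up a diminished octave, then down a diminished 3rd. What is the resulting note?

A flat 4

Cb4 up a diminished octave → Cbb5 (11 semitones).
Cbb5 down a diminished third → Ab4 (2 semitones).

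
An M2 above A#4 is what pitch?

B#4

Two letter names up from A: B.
Moving 2 semitones up from A#4 (the size of a major second) reaches B#4.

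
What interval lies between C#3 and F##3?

augmented fourth

C to F spans four letter names (C-D-E-F) — that makes it a fourth of some quality.
A perfect fourth would be 5 semitones; C#3 to F##3 is 6, one semitone wider, so the interval is augmented.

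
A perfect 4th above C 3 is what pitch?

The fourth takes the letter from C up to F.
A perfect fourth spans 5 semitones, so from C3 the target pitch is F3.

F 3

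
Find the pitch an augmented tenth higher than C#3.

E##4

The tenth's letter: C up three letter names plus an octave → E.
An augmented tenth spans 17 semitones, so from C#3 the target pitch is E##4.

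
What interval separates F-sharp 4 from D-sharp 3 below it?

minor tenth

Descending from F#4 to D#3 is the same interval as ascending D#3 to F#4.
D to F spans three letter names (D-E-F), plus an octave: a tenth.
A major tenth would be 16 semitones, but D#3 to F#4 is 15 — one semitone narrower, making it a minor tenth.
(Equivalently, a compound minor third: a minor third plus an octave.)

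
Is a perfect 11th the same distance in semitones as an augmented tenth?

Yes

A perfect eleventh = 17 semitones = an augmented tenth; enharmonically equal.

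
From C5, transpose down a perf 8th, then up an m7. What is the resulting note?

Down a perfect octave from C5: C4 (12 semitones down).
Up a minor seventh from C4: Bb4 (10 semitones up).

Bb4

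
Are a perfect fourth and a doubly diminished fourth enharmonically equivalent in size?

A perfect fourth is 5 semitones but a doubly diminished fourth is 3 semitones — different sizes.

No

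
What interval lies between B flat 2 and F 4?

B to F spans five letter names (B-C-D-E-F), plus an octave, so the interval is some kind of twelfth.
Counting semitones, Bb2→F4 is 19, which is the perfect twelfth.
(Equivalently, a compound perfect fifth: a perfect fifth plus an octave.)

perfect twelfth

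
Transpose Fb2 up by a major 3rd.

Ab2

Three letter names up from F: A.
Moving 4 semitones up from Fb2 (the size of a major third) reaches Ab2.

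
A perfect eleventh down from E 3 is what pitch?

B 1

The eleventh's letter: E down four letter names plus an octave → B.
A perfect eleventh spans 17 semitones, so from E3 the target pitch is B1.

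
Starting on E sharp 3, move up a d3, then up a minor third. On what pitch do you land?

E#3 up a diminished third → G3 (2 semitones).
Up a minor third from G3: Bb3 (3 semitones up).

B flat 3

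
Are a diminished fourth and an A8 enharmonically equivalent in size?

4 semitones (diminished fourth) vs 13 semitones (augmented octave): not equal.

No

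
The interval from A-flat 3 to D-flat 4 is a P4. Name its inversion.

P5

Inverted interval numbers add to nine, so a fourth pairs with a fifth (4 + 5 = 9).
And perfect stays perfect under inversion, so we get a perfect fifth.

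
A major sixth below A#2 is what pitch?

Six letter names down from A: C.
A major sixth is 9 semitones; 9 semitones down from A#2 gives C#2.

C#2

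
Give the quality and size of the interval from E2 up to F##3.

A9

E to F spans two letter names (E-F), plus an octave — that makes it a ninth of some quality.
E2 to F##3 spans 15 semitones — one semitone wider than the major ninth (14) — giving an augmented ninth.
(Equivalently, a compound augmented second: an augmented second plus an octave.)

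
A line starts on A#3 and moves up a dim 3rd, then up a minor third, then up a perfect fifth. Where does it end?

Bb4

Up a diminished third from A#3: C4 (2 semitones up).
A minor third up from C4 is Eb4.
A perfect fifth up from Eb4 is Bb4.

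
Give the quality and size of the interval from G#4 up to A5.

G to A spans two letter names (G-A), plus an octave, so the interval is some kind of ninth.
A major ninth would be 14 semitones, but G#4 to A5 is 13 — one semitone narrower, making it a minor ninth.
(Equivalently, a compound minor second: a minor second plus an octave.)

minor ninth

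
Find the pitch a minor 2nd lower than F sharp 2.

E sharp 2

Two letter names down from F: E.
Moving 1 semitone down from F#2 (the size of a minor second) reaches E#2.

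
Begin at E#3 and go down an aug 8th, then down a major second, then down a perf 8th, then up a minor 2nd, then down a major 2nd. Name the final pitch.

Db1

E#3 down an augmented octave → E2 (13 semitones).
Down a major second from E2: D2 (2 semitones down).
A perfect octave down from D2 is D1.
Up a minor second from D1: Eb1 (1 semitone up).
A major second down from Eb1 is Db1.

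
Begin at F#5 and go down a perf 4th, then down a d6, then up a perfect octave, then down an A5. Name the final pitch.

Down a perfect fourth from F#5: C#5 (5 semitones down).
C#5 down a diminished sixth → E##4 (7 semitones).
Up a perfect octave from E##4: E##5 (12 semitones up).
E##5 down an augmented fifth → A#4 (8 semitones).

A#4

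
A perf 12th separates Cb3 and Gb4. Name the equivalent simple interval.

Each octave removed subtracts seven from the number: 12 − 7 = 5.
So a perfect twelfth is an octave plus a perfect fifth. The quality is unchanged.

perfect fifth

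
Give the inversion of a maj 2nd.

minor seventh

Inverted interval numbers add to nine, so a second pairs with a seventh (2 + 7 = 9).
Quality inverts too: major becomes minor. That makes the inversion a minor seventh.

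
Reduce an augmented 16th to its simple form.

augmented 2nd

Each octave removed subtracts seven from the number: 16 − 14 = 2.
Quality carries through unchanged, so the simple form is an augmented second.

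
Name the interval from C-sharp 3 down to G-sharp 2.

Descending from C#3 to G#2 is the same interval as ascending G#2 to C#3.
G to C spans four letter names (G-A-B-C): a fourth.
Counting semitones, G#2→C#3 is 5, which is the perfect fourth.

perfect 4th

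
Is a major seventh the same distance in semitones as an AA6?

Yes

Both span 11 semitones: a major seventh and a doubly augmented sixth are the same chromatic distance.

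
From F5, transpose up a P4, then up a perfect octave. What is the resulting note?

Up a perfect fourth from F5: Bb5 (5 semitones up).
Bb5 up a perfect octave → Bb6 (12 semitones).

Bb6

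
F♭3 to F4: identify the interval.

F to F is the same letter name, plus an octave, so the interval is some kind of octave.
The perfect octave is 12 semitones; here we have 13, one semitone wider: augmented.

A8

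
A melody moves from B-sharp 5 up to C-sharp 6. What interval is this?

minor second

B to C spans two letter names (B-C): a second.
At 1 semitone, B#5→C#6 falls one short of a major second: minor.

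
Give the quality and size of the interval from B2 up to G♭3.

B to G spans six letter names (B-C-D-E-F-G) — that makes it a sixth of some quality.
The major sixth is 9 semitones; here we have 7, two semitones narrower: diminished.

diminished 6th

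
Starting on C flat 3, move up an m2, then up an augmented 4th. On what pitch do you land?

G flat 3

A minor second up from Cb3 is Dbb3.
An augmented fourth up from Dbb3 is Gb3.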